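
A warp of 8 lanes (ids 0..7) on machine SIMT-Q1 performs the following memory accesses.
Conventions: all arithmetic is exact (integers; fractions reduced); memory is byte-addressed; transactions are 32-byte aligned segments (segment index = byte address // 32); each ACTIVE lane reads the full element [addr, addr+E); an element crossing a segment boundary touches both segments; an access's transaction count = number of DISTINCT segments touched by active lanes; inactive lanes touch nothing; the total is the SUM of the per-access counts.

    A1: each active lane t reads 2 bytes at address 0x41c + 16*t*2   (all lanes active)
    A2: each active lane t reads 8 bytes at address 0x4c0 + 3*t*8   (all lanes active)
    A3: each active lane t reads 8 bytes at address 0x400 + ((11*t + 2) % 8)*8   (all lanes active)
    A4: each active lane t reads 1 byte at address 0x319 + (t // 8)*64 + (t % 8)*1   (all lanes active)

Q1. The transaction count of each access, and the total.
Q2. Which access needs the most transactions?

A1: 8 transactions
A2: 6 transactions
A3: 2 transactions
A4: 2 transactions

Answer: 8,6,2,2; total 18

Answer: A1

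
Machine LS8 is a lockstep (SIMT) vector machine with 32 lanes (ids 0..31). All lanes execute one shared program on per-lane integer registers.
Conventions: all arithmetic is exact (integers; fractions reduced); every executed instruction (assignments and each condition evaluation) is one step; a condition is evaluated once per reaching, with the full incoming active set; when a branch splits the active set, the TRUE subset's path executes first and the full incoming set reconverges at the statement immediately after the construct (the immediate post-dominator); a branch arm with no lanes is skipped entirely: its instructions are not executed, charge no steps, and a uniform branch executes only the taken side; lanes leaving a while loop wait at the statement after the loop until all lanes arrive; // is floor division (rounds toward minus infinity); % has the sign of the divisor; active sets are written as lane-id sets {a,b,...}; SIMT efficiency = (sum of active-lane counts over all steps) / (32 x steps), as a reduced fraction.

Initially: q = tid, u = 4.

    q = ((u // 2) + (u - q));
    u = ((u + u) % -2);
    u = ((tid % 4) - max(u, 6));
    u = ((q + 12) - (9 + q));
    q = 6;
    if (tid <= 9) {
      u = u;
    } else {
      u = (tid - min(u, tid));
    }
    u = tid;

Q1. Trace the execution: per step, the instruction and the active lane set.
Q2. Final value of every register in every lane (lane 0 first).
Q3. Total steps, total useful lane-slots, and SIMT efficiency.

step 0: q <- ((u // 2) + (u - q))    {0,1,2,3,4,5,6,7,8,9,10,11,12,13,14,15,16,17,18,19,20,21,22,23,24,25,26,27,28,29,30,31}
step 1: u <- ((u + u) % -2)          {0,1,2,3,4,5,6,7,8,9,10,11,12,13,14,15,16,17,18,19,20,21,22,23,24,25,26,27,28,29,30,31}
step 2: u <- ((tid % 4) - max(u, 6)) {0,1,2,3,4,5,6,7,8,9,10,11,12,13,14,15,16,17,18,19,20,21,22,23,24,25,26,27,28,29,30,31}
step 3: u <- ((q + 12) - (9 + q))    {0,1,2,3,4,5,6,7,8,9,10,11,12,13,14,15,16,17,18,19,20,21,22,23,24,25,26,27,28,29,30,31}
step 4: q <- 6                       {0,1,2,3,4,5,6,7,8,9,10,11,12,13,14,15,16,17,18,19,20,21,22,23,24,25,26,27,28,29,30,31}
step 5: eval (tid <= 9)              {0,1,2,3,4,5,6,7,8,9,10,11,12,13,14,15,16,17,18,19,20,21,22,23,24,25,26,27,28,29,30,31}
step 6: u <- u                       {0,1,2,3,4,5,6,7,8,9}
step 7: u <- (tid - min(u, tid))     {10,11,12,13,14,15,16,17,18,19,20,21,22,23,24,25,26,27,28,29,30,31}
step 8: u <- tid                     {0,1,2,3,4,5,6,7,8,9,10,11,12,13,14,15,16,17,18,19,20,21,22,23,24,25,26,27,28,29,30,31}

Answer: 9 steps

q: 6,6,6,6,6,6,6,6,6,6,6,6,6,6,6,6,6,6,6,6,6,6,6,6,6,6,6,6,6,6,6,6
u: 0,1,2,3,4,5,6,7,8,9,10,11,12,13,14,15,16,17,18,19,20,21,22,23,24,25,26,27,28,29,30,31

steps = 9; useful = 256; efficiency = 256/288 = 8/9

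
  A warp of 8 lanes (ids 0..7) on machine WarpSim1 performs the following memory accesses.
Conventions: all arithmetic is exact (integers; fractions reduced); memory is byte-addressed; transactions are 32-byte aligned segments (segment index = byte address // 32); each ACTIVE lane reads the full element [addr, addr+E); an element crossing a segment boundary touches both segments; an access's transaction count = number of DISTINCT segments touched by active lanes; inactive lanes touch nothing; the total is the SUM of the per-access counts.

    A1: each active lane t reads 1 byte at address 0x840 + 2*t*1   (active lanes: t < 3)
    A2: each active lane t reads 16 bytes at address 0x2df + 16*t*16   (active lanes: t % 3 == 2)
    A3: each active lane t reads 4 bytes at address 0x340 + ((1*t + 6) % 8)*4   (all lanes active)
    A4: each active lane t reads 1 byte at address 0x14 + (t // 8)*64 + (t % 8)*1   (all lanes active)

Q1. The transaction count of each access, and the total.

A1: 1 transaction
A2: 4 transactions
A3: 1 transaction
A4: 1 transaction

Answer: 1,4,1,1; total 7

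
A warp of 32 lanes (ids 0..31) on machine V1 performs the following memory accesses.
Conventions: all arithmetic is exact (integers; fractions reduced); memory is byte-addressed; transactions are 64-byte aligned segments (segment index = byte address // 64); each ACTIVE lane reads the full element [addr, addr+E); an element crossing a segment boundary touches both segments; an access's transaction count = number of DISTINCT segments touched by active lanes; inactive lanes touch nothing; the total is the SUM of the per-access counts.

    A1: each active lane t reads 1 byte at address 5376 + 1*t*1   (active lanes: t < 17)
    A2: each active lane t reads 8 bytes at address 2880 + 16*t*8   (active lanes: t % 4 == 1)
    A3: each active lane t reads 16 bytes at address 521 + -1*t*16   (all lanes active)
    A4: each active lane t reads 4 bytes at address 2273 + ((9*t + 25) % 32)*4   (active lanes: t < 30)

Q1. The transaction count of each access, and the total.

A1: 1 transaction
A2: 8 transactions
A3: 9 transactions
A4: 3 transactions

Answer: 1,8,9,3; total 21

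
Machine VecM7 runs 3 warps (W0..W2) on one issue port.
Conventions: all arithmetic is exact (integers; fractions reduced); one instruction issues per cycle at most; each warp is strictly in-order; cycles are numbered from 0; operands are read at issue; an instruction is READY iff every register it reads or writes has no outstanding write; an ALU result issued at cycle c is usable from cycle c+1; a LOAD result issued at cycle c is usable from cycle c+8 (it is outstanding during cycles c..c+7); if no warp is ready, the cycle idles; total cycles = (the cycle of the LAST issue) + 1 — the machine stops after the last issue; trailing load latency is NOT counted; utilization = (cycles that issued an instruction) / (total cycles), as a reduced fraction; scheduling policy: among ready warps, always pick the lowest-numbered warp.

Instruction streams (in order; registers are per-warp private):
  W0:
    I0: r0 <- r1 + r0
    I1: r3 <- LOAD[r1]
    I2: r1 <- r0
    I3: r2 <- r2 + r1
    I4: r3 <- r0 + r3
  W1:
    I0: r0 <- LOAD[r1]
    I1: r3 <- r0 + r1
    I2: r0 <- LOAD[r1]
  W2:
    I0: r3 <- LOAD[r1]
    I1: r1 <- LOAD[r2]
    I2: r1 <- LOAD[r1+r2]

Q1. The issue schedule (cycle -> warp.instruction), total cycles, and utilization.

cycle 0: W0.I0
cycle 1: W0.I1
cycle 2: W0.I2
cycle 3: W0.I3
cycle 4: W1.I0
cycle 5: W2.I0
cycle 6: W2.I1
cycle 7: idle
cycle 8: idle
cycle 9: W0.I4
cycle 10: idle
cycle 11: idle
cycle 12: W1.I1
cycle 13: W1.I2
cycle 14: W2.I2

Answer: 15 cycles, utilization 11/15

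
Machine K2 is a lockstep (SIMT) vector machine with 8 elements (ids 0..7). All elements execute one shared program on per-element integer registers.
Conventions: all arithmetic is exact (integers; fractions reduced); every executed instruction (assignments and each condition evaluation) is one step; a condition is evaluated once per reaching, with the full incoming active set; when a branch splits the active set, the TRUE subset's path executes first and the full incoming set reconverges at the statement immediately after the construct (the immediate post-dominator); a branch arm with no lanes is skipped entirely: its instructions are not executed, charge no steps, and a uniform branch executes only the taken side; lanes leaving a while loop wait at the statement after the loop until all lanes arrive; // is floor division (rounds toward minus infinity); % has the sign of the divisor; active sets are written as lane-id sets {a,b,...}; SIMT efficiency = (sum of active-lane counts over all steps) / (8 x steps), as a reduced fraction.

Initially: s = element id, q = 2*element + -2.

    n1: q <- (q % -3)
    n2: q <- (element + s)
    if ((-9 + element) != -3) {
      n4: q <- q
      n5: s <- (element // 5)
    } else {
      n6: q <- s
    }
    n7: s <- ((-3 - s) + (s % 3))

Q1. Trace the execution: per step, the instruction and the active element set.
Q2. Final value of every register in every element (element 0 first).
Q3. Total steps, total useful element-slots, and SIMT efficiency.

step 0: q <- (q % -3)                {0,1,2,3,4,5,6,7}
step 1: q <- (element + s)           {0,1,2,3,4,5,6,7}
step 2: eval ((-9 + element) != -3)  {0,1,2,3,4,5,6,7}
step 3: q <- q                       {0,1,2,3,4,5,7}
step 4: s <- (element // 5)          {0,1,2,3,4,5,7}
step 5: q <- s                       {6}
step 6: s <- ((-3 - s) + (s % 3))    {0,1,2,3,4,5,6,7}

Answer: 7 steps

s: -3,-3,-3,-3,-3,-3,-9,-3
q: 0,2,4,6,8,10,6,14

steps = 7; useful = 47; efficiency = 47/56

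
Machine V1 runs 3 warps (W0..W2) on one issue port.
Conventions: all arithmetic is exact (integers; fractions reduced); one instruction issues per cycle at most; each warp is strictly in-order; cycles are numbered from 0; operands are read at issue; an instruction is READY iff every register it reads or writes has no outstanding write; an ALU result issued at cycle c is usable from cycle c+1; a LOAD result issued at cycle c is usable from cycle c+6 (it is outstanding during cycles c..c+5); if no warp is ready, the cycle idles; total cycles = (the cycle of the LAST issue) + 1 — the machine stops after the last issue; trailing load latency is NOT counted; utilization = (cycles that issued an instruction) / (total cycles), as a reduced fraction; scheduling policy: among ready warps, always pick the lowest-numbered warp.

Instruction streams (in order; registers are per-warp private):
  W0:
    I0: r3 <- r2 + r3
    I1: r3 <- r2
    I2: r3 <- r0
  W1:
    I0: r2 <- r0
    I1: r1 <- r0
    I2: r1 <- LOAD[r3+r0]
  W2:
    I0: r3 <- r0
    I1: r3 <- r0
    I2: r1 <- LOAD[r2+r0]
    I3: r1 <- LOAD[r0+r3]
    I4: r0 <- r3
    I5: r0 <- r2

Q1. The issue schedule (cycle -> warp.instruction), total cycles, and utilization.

cycle 0: W0.I0
cycle 1: W0.I1
cycle 2: W0.I2
cycle 3: W1.I0
cycle 4: W1.I1
cycle 5: W1.I2
cycle 6: W2.I0
cycle 7: W2.I1
cycle 8: W2.I2
cycle 9: idle
cycle 10: idle
cycle 11: idle
cycle 12: idle
cycle 13: idle
cycle 14: W2.I3
cycle 15: W2.I4
cycle 16: W2.I5

Answer: 17 cycles, utilization 12/17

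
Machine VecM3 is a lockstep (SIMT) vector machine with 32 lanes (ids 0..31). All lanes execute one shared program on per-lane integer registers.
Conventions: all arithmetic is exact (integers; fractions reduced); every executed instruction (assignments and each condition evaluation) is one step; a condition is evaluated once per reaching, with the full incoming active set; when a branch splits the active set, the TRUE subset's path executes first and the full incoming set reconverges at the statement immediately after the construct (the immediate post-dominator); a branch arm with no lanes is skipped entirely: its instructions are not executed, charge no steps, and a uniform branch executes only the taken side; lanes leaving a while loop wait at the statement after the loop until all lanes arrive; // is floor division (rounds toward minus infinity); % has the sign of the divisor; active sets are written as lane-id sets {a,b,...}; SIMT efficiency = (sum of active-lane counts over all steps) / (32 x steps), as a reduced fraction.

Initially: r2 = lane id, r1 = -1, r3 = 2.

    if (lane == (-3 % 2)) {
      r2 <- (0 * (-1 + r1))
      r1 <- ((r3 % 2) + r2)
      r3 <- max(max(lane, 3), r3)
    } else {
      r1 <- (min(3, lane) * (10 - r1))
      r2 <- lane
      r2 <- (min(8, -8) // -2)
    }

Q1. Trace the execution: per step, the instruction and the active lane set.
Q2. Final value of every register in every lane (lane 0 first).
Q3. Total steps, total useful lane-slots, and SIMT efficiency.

step 0: eval (lane == (-3 % 2))      {0,1,2,3,4,5,6,7,8,9,10,11,12,13,14,15,16,17,18,19,20,21,22,23,24,25,26,27,28,29,30,31}
step 1: r2 <- (0 * (-1 + r1))        {1}
step 2: r1 <- ((r3 % 2) + r2)        {1}
step 3: r3 <- max(max(lane, 3), r3)  {1}
step 4: r1 <- (min(3, lane) * (10 - r1)) {0,2,3,4,5,6,7,8,9,10,11,12,13,14,15,16,17,18,19,20,21,22,23,24,25,26,27,28,29,30,31}
step 5: r2 <- lane                   {0,2,3,4,5,6,7,8,9,10,11,12,13,14,15,16,17,18,19,20,21,22,23,24,25,26,27,28,29,30,31}
step 6: r2 <- (min(8, -8) // -2)     {0,2,3,4,5,6,7,8,9,10,11,12,13,14,15,16,17,18,19,20,21,22,23,24,25,26,27,28,29,30,31}

Answer: 7 steps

r2: 4,0,4,4,4,4,4,4,4,4,4,4,4,4,4,4,4,4,4,4,4,4,4,4,4,4,4,4,4,4,4,4
r1: 0,0,22,33,33,33,33,33,33,33,33,33,33,33,33,33,33,33,33,33,33,33,33,33,33,33,33,33,33,33,33,33
r3: 2,3,2,2,2,2,2,2,2,2,2,2,2,2,2,2,2,2,2,2,2,2,2,2,2,2,2,2,2,2,2,2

steps = 7; useful = 128; efficiency = 128/224 = 4/7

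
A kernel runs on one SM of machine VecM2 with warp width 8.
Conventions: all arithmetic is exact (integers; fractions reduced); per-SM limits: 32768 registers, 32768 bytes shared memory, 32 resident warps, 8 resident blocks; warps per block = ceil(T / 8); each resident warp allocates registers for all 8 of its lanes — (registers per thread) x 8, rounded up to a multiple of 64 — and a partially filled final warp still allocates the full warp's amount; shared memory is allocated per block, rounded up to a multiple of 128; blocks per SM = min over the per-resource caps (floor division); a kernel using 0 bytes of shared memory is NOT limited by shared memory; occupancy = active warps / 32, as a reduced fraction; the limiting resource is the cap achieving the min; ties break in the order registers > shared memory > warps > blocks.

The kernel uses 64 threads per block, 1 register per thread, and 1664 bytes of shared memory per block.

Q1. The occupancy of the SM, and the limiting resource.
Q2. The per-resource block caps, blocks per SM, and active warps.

Answer: occupancy 1, limited by warps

registers: 64 blocks
shared memory: 19 blocks
warps: 4 blocks
blocks: 8 blocks

Answer: 4 blocks, 32 active warps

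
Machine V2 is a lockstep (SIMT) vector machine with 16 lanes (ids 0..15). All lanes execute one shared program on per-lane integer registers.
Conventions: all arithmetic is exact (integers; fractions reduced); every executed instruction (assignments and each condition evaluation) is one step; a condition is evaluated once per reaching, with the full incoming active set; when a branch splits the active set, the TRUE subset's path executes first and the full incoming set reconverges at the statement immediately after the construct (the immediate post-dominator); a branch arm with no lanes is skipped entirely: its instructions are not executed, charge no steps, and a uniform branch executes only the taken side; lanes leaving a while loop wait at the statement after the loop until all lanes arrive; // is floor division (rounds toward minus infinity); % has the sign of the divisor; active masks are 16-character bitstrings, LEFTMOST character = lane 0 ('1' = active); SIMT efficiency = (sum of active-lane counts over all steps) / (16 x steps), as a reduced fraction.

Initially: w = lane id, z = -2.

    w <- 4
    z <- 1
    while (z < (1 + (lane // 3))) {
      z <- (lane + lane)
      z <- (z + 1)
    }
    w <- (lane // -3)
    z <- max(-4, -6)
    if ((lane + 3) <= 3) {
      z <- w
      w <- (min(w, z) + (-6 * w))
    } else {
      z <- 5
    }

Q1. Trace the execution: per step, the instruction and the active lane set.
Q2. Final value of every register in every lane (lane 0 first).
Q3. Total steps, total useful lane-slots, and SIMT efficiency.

step 0: w <- 4                       1111111111111111
step 1: z <- 1                       1111111111111111
step 2: eval (z < (1 + (lane // 3))) 1111111111111111
step 3: z <- (lane + lane)           0001111111111111
step 4: z <- (z + 1)                 0001111111111111
step 5: eval (z < (1 + (lane // 3))) 0001111111111111
step 6: w <- (lane // -3)            1111111111111111
step 7: z <- max(-4, -6)             1111111111111111
step 8: eval ((lane + 3) <= 3)       1111111111111111
step 9: z <- w                       1000000000000000
step 10: w <- (min(w, z) + (-6 * w))  1000000000000000
step 11: z <- 5                       0111111111111111

Answer: 12 steps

w: 0,-1,-1,-1,-2,-2,-2,-3,-3,-3,-4,-4,-4,-5,-5,-5
z: 0,5,5,5,5,5,5,5,5,5,5,5,5,5,5,5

steps = 12; useful = 152; efficiency = 152/192 = 19/24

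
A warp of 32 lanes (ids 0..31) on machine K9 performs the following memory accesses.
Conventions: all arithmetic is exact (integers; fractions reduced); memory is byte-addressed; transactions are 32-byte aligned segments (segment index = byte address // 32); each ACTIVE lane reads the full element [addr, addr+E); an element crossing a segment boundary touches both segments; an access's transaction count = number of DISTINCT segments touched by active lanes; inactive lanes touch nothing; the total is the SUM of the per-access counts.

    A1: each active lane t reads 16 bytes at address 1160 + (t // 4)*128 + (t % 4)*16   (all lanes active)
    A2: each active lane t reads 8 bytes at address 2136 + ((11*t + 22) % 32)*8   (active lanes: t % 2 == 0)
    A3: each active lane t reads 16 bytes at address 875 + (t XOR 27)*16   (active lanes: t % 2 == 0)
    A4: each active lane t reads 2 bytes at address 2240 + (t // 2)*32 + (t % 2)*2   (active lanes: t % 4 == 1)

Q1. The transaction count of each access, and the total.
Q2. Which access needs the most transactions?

A1: 24 transactions
A2: 9 transactions
A3: 17 transactions
A4: 8 transactions

Answer: 24,9,17,8; total 58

Answer: A1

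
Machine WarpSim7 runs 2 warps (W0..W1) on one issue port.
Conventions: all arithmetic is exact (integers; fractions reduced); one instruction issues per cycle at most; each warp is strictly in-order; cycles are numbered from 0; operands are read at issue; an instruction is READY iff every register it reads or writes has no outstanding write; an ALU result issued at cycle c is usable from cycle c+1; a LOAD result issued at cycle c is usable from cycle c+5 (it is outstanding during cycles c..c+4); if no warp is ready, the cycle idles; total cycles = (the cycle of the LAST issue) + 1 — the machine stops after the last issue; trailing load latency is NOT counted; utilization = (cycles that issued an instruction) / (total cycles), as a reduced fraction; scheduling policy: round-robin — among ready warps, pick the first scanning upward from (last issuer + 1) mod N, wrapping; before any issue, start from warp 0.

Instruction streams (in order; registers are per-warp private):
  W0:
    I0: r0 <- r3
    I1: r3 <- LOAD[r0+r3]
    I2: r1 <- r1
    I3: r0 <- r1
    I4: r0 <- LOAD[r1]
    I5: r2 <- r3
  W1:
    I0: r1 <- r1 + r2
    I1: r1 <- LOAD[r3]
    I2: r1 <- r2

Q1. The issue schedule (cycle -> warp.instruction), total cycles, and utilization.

cycle 0: W0.I0
cycle 1: W1.I0
cycle 2: W0.I1
cycle 3: W1.I1
cycle 4: W0.I2
cycle 5: W0.I3
cycle 6: W0.I4
cycle 7: W0.I5
cycle 8: W1.I2

Answer: 9 cycles, utilization 1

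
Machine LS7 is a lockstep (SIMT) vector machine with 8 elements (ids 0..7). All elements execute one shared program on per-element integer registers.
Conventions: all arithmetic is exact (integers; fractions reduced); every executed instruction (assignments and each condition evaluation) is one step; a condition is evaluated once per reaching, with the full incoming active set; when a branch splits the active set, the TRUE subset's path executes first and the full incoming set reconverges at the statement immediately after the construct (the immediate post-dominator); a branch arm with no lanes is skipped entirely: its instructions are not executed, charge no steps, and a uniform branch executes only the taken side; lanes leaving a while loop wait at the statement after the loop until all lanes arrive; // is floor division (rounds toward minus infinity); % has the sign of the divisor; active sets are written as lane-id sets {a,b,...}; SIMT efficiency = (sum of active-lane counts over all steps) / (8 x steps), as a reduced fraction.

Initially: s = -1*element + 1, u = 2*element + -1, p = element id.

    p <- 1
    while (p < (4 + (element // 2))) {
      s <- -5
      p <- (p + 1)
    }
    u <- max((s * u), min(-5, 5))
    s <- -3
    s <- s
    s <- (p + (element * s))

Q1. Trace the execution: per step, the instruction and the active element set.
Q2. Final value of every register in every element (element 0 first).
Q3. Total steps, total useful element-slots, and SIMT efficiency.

step 0: p <- 1                       {0,1,2,3,4,5,6,7}
step 1: eval (p < (4 + (element // 2))) {0,1,2,3,4,5,6,7}
step 2: s <- -5                      {0,1,2,3,4,5,6,7}
step 3: p <- (p + 1)                 {0,1,2,3,4,5,6,7}
step 4: eval (p < (4 + (element // 2))) {0,1,2,3,4,5,6,7}
step 5: s <- -5                      {0,1,2,3,4,5,6,7}
step 6: p <- (p + 1)                 {0,1,2,3,4,5,6,7}
step 7: eval (p < (4 + (element // 2))) {0,1,2,3,4,5,6,7}
step 8: s <- -5                      {0,1,2,3,4,5,6,7}
step 9: p <- (p + 1)                 {0,1,2,3,4,5,6,7}
step 10: eval (p < (4 + (element // 2))) {0,1,2,3,4,5,6,7}
step 11: s <- -5                      {2,3,4,5,6,7}
step 12: p <- (p + 1)                 {2,3,4,5,6,7}
step 13: eval (p < (4 + (element // 2))) {2,3,4,5,6,7}
step 14: s <- -5                      {4,5,6,7}
step 15: p <- (p + 1)                 {4,5,6,7}
step 16: eval (p < (4 + (element // 2))) {4,5,6,7}
step 17: s <- -5                      {6,7}
step 18: p <- (p + 1)                 {6,7}
step 19: eval (p < (4 + (element // 2))) {6,7}
step 20: u <- max((s * u), min(-5, 5)) {0,1,2,3,4,5,6,7}
step 21: s <- -3                      {0,1,2,3,4,5,6,7}
step 22: s <- s                       {0,1,2,3,4,5,6,7}
step 23: s <- (p + (element * s))     {0,1,2,3,4,5,6,7}

Answer: 24 steps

s: 4,1,-1,-4,-6,-9,-11,-14
u: 5,-5,-5,-5,-5,-5,-5,-5
p: 4,4,5,5,6,6,7,7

steps = 24; useful = 156; efficiency = 156/192 = 13/16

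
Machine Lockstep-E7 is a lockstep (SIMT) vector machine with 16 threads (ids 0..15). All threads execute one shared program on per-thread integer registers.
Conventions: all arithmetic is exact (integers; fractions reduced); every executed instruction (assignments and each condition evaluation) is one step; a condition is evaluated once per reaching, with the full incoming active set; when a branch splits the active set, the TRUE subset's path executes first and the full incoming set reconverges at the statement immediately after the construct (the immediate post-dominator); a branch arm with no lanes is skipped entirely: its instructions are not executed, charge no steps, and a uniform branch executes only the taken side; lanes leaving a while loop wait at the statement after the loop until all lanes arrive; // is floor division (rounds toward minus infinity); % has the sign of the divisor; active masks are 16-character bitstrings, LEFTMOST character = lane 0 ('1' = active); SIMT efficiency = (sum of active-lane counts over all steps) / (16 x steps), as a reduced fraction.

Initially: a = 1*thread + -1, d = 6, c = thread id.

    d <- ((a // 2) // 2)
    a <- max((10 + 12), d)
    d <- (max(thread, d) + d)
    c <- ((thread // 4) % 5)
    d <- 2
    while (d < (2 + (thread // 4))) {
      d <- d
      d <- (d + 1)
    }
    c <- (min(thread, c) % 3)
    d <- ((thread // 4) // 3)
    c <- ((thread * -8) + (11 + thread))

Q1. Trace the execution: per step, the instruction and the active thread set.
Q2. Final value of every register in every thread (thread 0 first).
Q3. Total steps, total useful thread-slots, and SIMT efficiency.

step 0: d <- ((a // 2) // 2)         1111111111111111
step 1: a <- max((10 + 12), d)       1111111111111111
step 2: d <- (max(thread, d) + d)    1111111111111111
step 3: c <- ((thread // 4) % 5)     1111111111111111
step 4: d <- 2                       1111111111111111
step 5: eval (d < (2 + (thread // 4))) 1111111111111111
step 6: d <- d                       0000111111111111
step 7: d <- (d + 1)                 0000111111111111
step 8: eval (d < (2 + (thread // 4))) 0000111111111111
step 9: d <- d                       0000000011111111
step 10: d <- (d + 1)                 0000000011111111
step 11: eval (d < (2 + (thread // 4))) 0000000011111111
step 12: d <- d                       0000000000001111
step 13: d <- (d + 1)                 0000000000001111
step 14: eval (d < (2 + (thread // 4))) 0000000000001111
step 15: c <- (min(thread, c) % 3)    1111111111111111
step 16: d <- ((thread // 4) // 3)    1111111111111111
step 17: c <- ((thread * -8) + (11 + thread)) 1111111111111111

Answer: 18 steps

a: 22,22,22,22,22,22,22,22,22,22,22,22,22,22,22,22
d: 0,0,0,0,0,0,0,0,0,0,0,0,1,1,1,1
c: 11,4,-3,-10,-17,-24,-31,-38,-45,-52,-59,-66,-73,-80,-87,-94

steps = 18; useful = 216; efficiency = 216/288 = 3/4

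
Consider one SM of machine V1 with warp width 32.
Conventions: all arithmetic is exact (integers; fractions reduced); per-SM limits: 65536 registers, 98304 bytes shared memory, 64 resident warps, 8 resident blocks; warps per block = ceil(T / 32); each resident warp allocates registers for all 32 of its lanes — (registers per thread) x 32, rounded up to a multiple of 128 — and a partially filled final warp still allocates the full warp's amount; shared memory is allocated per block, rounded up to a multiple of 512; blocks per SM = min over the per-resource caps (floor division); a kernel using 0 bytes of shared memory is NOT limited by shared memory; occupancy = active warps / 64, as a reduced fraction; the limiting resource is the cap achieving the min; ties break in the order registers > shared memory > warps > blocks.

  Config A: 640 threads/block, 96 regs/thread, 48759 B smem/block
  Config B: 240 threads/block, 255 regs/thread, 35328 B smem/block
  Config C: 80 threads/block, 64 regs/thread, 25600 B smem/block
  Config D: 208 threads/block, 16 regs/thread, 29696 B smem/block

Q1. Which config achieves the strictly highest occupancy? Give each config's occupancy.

occupancies: A 5/16, B 1/8, C 9/64, D 21/64

Answer: D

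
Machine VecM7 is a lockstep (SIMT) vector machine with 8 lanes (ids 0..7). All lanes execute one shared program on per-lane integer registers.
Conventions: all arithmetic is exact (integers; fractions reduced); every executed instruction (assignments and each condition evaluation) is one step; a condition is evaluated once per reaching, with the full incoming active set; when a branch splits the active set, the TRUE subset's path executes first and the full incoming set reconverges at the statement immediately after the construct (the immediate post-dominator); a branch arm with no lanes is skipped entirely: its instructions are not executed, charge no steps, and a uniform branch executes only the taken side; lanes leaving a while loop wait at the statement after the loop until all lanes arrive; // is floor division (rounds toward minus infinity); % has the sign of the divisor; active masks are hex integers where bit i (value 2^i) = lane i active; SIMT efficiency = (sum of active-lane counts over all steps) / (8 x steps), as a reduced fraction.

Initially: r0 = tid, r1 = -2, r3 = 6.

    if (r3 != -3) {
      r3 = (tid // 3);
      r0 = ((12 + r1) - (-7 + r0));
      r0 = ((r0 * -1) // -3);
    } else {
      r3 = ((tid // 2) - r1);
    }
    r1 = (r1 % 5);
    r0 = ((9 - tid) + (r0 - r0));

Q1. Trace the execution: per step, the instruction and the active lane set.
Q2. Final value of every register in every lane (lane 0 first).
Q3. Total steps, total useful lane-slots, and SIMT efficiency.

step 0: eval (r3 != -3)              0xff
step 1: r3 <- (tid // 3)             0xff
step 2: r0 <- ((12 + r1) - (-7 + r0)) 0xff
step 3: r0 <- ((r0 * -1) // -3)      0xff
step 4: r1 <- (r1 % 5)               0xff
step 5: r0 <- ((9 - tid) + (r0 - r0)) 0xff

Answer: 6 steps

r0: 9,8,7,6,5,4,3,2
r1: 3,3,3,3,3,3,3,3
r3: 0,0,0,1,1,1,2,2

steps = 6; useful = 48; efficiency = 48/48 = 1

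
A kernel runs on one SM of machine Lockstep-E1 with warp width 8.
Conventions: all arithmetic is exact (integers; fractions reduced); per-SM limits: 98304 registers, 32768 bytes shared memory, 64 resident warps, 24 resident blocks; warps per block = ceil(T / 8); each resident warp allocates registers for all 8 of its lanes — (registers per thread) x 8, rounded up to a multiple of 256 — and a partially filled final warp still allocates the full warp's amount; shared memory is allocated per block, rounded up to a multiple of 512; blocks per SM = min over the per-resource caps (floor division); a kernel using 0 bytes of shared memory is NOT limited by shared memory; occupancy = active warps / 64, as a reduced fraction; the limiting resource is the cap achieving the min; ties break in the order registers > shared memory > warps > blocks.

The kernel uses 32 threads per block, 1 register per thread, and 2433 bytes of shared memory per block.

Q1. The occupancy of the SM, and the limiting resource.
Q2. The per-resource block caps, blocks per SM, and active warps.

Answer: occupancy 3/4, limited by shared memory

registers: 96 blocks
shared memory: 12 blocks
warps: 16 blocks
blocks: 24 blocks

Answer: 12 blocks, 48 active warps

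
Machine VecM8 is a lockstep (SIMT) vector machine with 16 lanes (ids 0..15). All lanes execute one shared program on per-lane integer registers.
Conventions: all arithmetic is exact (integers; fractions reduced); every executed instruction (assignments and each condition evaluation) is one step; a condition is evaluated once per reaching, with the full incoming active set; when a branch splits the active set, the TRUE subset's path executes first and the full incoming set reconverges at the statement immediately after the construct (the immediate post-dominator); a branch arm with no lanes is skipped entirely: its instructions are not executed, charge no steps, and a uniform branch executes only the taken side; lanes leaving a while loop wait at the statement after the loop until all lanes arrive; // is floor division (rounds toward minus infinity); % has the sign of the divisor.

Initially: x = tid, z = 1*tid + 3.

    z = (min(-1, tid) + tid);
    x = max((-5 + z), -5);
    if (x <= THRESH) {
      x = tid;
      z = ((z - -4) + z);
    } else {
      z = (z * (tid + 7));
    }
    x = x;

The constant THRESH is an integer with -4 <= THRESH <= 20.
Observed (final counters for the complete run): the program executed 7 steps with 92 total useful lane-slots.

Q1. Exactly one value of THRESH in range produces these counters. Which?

Answer: THRESH = 5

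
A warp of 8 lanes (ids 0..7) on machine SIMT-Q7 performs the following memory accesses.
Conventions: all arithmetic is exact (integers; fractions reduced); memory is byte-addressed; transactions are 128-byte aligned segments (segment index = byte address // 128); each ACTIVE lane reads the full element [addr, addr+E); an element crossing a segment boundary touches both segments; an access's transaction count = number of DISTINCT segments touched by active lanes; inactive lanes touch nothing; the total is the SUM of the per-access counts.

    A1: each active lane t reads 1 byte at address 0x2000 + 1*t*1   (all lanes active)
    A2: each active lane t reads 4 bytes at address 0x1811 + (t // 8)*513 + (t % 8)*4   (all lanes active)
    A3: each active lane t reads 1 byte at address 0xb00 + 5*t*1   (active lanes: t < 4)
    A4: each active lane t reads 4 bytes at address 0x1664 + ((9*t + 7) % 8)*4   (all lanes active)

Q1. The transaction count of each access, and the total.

A1: 1 transaction
A2: 1 transaction
A3: 1 transaction
A4: 2 transactions

Answer: 1,1,1,2; total 5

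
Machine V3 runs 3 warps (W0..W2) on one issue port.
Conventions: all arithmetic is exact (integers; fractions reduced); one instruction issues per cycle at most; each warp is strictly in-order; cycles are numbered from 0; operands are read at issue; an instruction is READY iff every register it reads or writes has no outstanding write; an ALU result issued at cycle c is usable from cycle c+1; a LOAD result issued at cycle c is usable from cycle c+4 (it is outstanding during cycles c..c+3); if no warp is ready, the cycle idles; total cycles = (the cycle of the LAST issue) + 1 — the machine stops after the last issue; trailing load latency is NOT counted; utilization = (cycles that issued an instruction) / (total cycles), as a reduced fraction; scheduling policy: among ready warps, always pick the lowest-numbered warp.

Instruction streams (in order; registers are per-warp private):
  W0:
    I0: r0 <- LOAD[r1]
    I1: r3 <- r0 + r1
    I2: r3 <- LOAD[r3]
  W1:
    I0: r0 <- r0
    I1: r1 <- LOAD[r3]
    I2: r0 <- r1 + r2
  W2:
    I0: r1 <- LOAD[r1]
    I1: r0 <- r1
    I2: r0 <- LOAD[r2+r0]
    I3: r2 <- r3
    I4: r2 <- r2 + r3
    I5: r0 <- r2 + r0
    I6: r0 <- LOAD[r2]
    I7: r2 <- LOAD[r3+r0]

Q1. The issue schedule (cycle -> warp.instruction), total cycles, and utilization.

cycle 0: W0.I0
cycle 1: W1.I0
cycle 2: W1.I1
cycle 3: W2.I0
cycle 4: W0.I1
cycle 5: W0.I2
cycle 6: W1.I2
cycle 7: W2.I1
cycle 8: W2.I2
cycle 9: W2.I3
cycle 10: W2.I4
cycle 11: idle
cycle 12: W2.I5
cycle 13: W2.I6
cycle 14: idle
cycle 15: idle
cycle 16: idle
cycle 17: W2.I7

Answer: 18 cycles, utilization 7/9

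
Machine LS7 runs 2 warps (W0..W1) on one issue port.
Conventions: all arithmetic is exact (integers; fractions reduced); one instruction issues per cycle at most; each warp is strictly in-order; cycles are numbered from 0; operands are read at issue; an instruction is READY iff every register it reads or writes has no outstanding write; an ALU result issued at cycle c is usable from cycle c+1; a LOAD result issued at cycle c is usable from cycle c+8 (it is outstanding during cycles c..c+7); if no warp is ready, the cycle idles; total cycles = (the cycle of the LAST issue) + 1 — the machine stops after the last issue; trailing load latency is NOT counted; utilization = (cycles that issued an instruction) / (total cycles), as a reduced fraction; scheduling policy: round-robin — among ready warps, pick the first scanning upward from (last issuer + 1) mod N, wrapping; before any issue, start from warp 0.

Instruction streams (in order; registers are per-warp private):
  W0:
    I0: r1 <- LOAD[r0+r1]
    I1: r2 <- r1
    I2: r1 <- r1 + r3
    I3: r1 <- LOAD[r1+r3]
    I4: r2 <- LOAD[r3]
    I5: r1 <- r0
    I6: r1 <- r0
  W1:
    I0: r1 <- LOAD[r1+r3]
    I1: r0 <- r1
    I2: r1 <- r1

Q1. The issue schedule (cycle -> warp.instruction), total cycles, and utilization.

cycle 0: W0.I0
cycle 1: W1.I0
cycle 2: idle
cycle 3: idle
cycle 4: idle
cycle 5: idle
cycle 6: idle
cycle 7: idle
cycle 8: W0.I1
cycle 9: W1.I1
cycle 10: W0.I2
cycle 11: W1.I2
cycle 12: W0.I3
cycle 13: W0.I4
cycle 14: idle
cycle 15: idle
cycle 16: idle
cycle 17: idle
cycle 18: idle
cycle 19: idle
cycle 20: W0.I5
cycle 21: W0.I6

Answer: 22 cycles, utilization 5/11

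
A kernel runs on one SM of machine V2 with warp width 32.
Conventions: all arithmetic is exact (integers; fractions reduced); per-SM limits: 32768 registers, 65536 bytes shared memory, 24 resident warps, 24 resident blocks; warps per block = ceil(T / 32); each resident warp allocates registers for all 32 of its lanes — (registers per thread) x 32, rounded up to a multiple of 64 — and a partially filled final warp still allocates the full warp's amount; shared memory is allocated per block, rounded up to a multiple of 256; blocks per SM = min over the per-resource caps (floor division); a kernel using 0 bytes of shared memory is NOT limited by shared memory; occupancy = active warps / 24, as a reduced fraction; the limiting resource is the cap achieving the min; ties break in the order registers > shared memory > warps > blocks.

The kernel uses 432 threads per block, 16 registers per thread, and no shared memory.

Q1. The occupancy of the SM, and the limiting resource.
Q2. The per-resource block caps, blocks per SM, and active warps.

Answer: occupancy 7/12, limited by warps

registers: 4 blocks
shared memory: no limit (kernel uses none)
warps: 1 block
blocks: 24 blocks

Answer: 1 block, 14 active warps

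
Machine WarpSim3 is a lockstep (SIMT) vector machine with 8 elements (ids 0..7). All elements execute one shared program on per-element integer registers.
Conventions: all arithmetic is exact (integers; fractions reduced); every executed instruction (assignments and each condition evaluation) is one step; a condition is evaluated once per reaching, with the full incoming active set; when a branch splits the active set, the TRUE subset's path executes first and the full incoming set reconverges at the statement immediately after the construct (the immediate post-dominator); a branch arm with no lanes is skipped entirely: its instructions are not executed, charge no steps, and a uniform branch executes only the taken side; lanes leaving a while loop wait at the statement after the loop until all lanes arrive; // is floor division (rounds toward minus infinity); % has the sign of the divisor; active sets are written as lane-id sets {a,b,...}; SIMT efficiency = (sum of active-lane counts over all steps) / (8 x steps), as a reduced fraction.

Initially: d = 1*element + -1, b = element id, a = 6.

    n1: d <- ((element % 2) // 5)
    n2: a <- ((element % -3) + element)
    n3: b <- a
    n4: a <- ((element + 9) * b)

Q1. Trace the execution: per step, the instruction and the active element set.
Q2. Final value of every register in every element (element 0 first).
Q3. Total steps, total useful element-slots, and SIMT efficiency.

step 0: d <- ((element % 2) // 5)    {0,1,2,3,4,5,6,7}
step 1: a <- ((element % -3) + element) {0,1,2,3,4,5,6,7}
step 2: b <- a                       {0,1,2,3,4,5,6,7}
step 3: a <- ((element + 9) * b)     {0,1,2,3,4,5,6,7}

Answer: 4 steps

d: 0,0,0,0,0,0,0,0
b: 0,-1,1,3,2,4,6,5
a: 0,-10,11,36,26,56,90,80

steps = 4; useful = 32; efficiency = 32/32 = 1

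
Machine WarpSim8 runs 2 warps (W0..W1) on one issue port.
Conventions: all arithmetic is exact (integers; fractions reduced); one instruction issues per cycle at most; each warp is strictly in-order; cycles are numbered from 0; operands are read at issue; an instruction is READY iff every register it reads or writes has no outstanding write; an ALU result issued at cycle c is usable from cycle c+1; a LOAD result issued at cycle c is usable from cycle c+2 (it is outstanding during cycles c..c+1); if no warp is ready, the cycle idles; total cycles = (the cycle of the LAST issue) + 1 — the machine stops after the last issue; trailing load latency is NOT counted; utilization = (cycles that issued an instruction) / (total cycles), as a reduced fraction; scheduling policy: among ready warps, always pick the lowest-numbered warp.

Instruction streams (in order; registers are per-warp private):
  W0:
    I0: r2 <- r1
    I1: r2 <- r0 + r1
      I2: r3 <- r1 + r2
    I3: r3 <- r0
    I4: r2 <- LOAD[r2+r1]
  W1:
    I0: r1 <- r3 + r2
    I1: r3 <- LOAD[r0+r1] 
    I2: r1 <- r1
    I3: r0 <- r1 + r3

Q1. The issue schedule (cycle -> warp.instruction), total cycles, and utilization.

cycle 0: W0.I0
cycle 1: W0.I1
cycle 2: W0.I2
cycle 3: W0.I3
cycle 4: W0.I4
cycle 5: W1.I0
cycle 6: W1.I1
cycle 7: W1.I2
cycle 8: W1.I3

Answer: 9 cycles, utilization 1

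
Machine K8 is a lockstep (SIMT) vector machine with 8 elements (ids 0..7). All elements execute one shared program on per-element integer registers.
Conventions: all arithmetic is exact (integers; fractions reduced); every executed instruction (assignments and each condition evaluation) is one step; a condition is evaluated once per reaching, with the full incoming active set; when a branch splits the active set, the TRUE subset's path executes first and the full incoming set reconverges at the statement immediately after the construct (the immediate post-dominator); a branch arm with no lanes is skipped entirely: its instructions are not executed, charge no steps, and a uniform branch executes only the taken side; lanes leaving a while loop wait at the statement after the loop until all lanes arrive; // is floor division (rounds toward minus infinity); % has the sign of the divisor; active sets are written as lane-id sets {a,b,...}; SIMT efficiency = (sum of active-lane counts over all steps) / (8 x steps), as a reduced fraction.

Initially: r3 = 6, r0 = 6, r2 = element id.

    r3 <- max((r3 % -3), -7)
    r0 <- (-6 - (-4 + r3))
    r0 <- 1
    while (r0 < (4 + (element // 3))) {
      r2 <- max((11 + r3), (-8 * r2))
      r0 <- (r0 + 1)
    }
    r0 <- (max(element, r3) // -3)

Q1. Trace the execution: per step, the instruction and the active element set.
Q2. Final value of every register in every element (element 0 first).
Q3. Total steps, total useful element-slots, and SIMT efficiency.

step 0: r3 <- max((r3 % -3), -7)     {0,1,2,3,4,5,6,7}
step 1: r0 <- (-6 - (-4 + r3))       {0,1,2,3,4,5,6,7}
step 2: r0 <- 1                      {0,1,2,3,4,5,6,7}
step 3: eval (r0 < (4 + (element // 3))) {0,1,2,3,4,5,6,7}
step 4: r2 <- max((11 + r3), (-8 * r2)) {0,1,2,3,4,5,6,7}
step 5: r0 <- (r0 + 1)               {0,1,2,3,4,5,6,7}
step 6: eval (r0 < (4 + (element // 3))) {0,1,2,3,4,5,6,7}
step 7: r2 <- max((11 + r3), (-8 * r2)) {0,1,2,3,4,5,6,7}
step 8: r0 <- (r0 + 1)               {0,1,2,3,4,5,6,7}
step 9: eval (r0 < (4 + (element // 3))) {0,1,2,3,4,5,6,7}
step 10: r2 <- max((11 + r3), (-8 * r2)) {0,1,2,3,4,5,6,7}
step 11: r0 <- (r0 + 1)               {0,1,2,3,4,5,6,7}
step 12: eval (r0 < (4 + (element // 3))) {0,1,2,3,4,5,6,7}
step 13: r2 <- max((11 + r3), (-8 * r2)) {3,4,5,6,7}
step 14: r0 <- (r0 + 1)               {3,4,5,6,7}
step 15: eval (r0 < (4 + (element // 3))) {3,4,5,6,7}
step 16: r2 <- max((11 + r3), (-8 * r2)) {6,7}
step 17: r0 <- (r0 + 1)               {6,7}
step 18: eval (r0 < (4 + (element // 3))) {6,7}
step 19: r0 <- (max(element, r3) // -3) {0,1,2,3,4,5,6,7}

Answer: 20 steps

r3: 0,0,0,0,0,0,0,0
r0: 0,-1,-1,-1,-2,-2,-2,-3
r2: 11,11,11,11,11,11,11,11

steps = 20; useful = 133; efficiency = 133/160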